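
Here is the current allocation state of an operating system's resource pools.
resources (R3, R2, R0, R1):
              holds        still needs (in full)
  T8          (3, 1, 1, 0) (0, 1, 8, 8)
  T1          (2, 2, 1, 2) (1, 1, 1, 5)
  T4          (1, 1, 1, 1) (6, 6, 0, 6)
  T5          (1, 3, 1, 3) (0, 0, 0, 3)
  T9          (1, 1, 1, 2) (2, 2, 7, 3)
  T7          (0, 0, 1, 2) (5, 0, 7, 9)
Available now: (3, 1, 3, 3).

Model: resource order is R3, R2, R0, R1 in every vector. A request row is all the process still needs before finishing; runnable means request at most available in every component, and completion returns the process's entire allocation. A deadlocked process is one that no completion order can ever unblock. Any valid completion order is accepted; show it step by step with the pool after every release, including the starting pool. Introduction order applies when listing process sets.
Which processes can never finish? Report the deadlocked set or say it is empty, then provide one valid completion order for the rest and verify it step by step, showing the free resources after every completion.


The deadlocked set is T8, T9 and T7.
Key observation: the wall is R0: completing T5, T1, T4 brings the pool only to (7, 7, 6, 9), and all the rest need more.
One completion order for the rest: T5, T1, T4. Walking it through:
  pool = (3, 1, 3, 3)
  T5: need (0, 0, 0, 3) fits (3, 1, 3, 3); releases (1, 3, 1, 3), pool now (4, 4, 4, 6)
  T1: need (1, 1, 1, 5) fits (4, 4, 4, 6); releases (2, 2, 1, 2), pool now (6, 6, 5, 8)
  T4: need (6, 6, 0, 6) fits (6, 6, 5, 8); releases (1, 1, 1, 1), pool now (7, 7, 6, 9)
None of the blocked processes ever fits:
  T8 still needs (0, 1, 8, 8) but only (7, 7, 6, 9) is free — short on R0
  T9 still needs (2, 2, 7, 3) but only (7, 7, 6, 9) is free — short on R0
  T7 still needs (5, 0, 7, 9) but only (7, 7, 6, 9) is free — short on R0


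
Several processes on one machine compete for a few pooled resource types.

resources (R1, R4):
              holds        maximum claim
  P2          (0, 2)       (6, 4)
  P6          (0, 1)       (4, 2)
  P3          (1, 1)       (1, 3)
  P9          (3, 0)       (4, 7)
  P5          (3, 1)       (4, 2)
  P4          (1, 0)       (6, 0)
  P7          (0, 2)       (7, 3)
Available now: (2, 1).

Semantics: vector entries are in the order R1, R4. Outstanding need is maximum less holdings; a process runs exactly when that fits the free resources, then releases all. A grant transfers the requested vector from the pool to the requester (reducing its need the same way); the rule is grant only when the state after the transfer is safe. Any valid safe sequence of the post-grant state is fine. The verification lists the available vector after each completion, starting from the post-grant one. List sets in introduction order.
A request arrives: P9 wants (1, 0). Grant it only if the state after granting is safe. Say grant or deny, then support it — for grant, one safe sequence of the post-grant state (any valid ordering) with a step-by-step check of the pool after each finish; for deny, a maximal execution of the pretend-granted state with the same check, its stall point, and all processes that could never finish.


DENY: after the grant no complete ordering would exist.
Key observation: after P5, P3, P4, P2, P6 the pool peaks at (6, 6), and each blocked process is short somewhere: P9 on R4; P7 on R1.
Pretend the grant happened; the run P5, P3, P4, P2, P6 goes as far as possible. Step-by-step check:
  pool = (1, 1)
  P5: need (1, 1) fits (1, 1); releases (3, 1), pool now (4, 2)
  P3: need (0, 2) fits (4, 2); releases (1, 1), pool now (5, 3)
  P4: need (5, 0) fits (5, 3); releases (1, 0), pool now (6, 3)
  P2: need (6, 2) fits (6, 3); releases (0, 2), pool now (6, 5)
  P6: need (4, 1) fits (6, 5); releases (0, 1), pool now (6, 6)
  P9 still needs (0, 7) but only (6, 6) is free — short on R4
  P7 still needs (7, 1) but only (6, 6) is free — short on R1
Post-grant, the permanently blocked set is P9 and P7.


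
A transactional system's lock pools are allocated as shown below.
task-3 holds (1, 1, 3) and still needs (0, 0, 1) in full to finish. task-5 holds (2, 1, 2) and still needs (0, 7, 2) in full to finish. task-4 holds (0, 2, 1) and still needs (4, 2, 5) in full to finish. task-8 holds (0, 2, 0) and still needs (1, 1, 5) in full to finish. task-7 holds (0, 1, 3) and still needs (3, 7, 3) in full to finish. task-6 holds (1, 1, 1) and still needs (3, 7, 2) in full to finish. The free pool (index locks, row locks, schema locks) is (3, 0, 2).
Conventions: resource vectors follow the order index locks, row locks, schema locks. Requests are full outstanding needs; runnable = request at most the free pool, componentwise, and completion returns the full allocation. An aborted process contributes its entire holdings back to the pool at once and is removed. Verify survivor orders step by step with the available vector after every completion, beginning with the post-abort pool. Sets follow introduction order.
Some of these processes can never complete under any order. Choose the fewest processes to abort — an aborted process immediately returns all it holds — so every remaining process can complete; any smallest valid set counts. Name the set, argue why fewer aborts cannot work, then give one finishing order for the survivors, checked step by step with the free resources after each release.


Abort task-5 and task-7.
Key observation: the deadlocked task-6 becomes finishable only because task-5 and task-7 released (2, 2, 5); it completes at step 4 below.
Why nothing smaller works — every single abort fails: task-3 alone leaves task-5 blocked (short on row locks); task-5 alone leaves task-7 blocked (short on row locks); task-4 alone leaves task-5 blocked (short on row locks); task-8 alone leaves task-5 blocked (short on row locks); task-7 alone leaves task-5 blocked (short on row locks); task-6 alone leaves task-5 blocked (short on row locks).
One survivor order: task-8, task-4, task-3, task-6. Step-by-step check (post-abort pool first):
  pool = (5, 2, 7)
  task-8 needs (1, 1, 5) <= (5, 2, 7) -> finishes; pool += (0, 2, 0) = (5, 4, 7)
  task-4 needs (4, 2, 5) <= (5, 4, 7) -> finishes; pool += (0, 2, 1) = (5, 6, 8)
  task-3 needs (0, 0, 1) <= (5, 6, 8) -> finishes; pool += (1, 1, 3) = (6, 7, 11)
  task-6 needs (3, 7, 2) <= (6, 7, 11) -> finishes; pool += (1, 1, 1) = (7, 8, 12)


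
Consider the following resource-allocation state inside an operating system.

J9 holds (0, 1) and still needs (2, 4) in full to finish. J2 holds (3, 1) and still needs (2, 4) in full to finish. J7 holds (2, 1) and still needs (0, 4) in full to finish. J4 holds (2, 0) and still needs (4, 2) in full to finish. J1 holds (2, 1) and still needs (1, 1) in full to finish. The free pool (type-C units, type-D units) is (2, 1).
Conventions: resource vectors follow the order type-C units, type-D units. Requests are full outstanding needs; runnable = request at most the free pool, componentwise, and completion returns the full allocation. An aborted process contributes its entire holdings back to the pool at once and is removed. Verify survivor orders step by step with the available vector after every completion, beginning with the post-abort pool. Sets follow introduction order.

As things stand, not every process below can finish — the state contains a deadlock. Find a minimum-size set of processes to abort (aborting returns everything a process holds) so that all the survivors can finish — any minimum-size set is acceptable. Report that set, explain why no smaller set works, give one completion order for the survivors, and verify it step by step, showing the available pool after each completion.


The answer: abort J9 and J2.
Key observation: J7 could never have finished before the abort; with (3, 2) returned by J9 and J2, it fits at step 3.
Why nothing smaller works — every single abort fails: J9 alone leaves J2 blocked (short on type-D units); J2 alone leaves J9 blocked (short on type-D units); J7 alone leaves J9 blocked (short on type-D units); J4 alone leaves J9 blocked (short on type-D units); J1 alone leaves J9 blocked (short on type-D units).
One survivor order: J1, J4, J7. Verifying each step (post-abort pool first):
  pool = (5, 3)
  J1 needs (1, 1) <= (5, 3) -> finishes; pool += (2, 1) = (7, 4)
  J4 needs (4, 2) <= (7, 4) -> finishes; pool += (2, 0) = (9, 4)
  J7 needs (0, 4) <= (9, 4) -> finishes; pool += (2, 1) = (11, 5)


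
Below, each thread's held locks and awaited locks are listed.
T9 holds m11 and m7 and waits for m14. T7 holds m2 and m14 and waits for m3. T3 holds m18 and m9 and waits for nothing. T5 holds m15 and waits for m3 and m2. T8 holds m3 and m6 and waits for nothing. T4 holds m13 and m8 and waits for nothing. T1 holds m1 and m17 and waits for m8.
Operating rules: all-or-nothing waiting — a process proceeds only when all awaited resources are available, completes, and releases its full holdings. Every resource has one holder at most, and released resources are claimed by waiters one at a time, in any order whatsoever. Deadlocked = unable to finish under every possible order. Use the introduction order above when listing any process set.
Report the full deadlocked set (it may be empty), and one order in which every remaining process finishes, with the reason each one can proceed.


No process is deadlocked.
Key observation: the wait graph is acyclic; completion cascades from the unblocked processes through everyone else.
One completion order for the rest: T4, T8, T3, T7, T1, T9, T5.
Verifying each step:
  T4: no waits; runs immediately, freeing m13 and m8
  T8: no waits; runs immediately, freeing m3 and m6
  T3: no waits; runs immediately, freeing m18 and m9
  T7 waits on m3 — all released -> runs and releases m2 and m14
  T1 waits on m8 — all released -> runs and releases m1 and m17
  T9 waits on m14 — all released -> runs and releases m11 and m7
  T5 waits on m3 and m2 — all released -> runs and releases m15


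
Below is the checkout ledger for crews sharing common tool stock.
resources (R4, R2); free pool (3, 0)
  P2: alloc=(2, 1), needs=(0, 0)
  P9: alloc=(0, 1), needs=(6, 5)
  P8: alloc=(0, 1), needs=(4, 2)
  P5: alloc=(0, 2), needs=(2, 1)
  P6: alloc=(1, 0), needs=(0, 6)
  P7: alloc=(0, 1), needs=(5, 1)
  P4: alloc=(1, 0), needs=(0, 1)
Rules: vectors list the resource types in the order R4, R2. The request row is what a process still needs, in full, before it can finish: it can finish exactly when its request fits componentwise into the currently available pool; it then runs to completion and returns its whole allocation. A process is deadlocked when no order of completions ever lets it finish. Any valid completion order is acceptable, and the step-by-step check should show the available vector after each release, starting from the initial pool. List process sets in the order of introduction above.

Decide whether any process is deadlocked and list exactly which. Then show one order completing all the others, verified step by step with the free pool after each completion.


No process is deadlocked.
Key observation: P2 leads a chain of completions in which each release enables another process.
One completion order for the rest: P2, P4, P5, P7, P8, P9, P6. Walking it through:
  pool = (3, 0)
  P2 needs (0, 0) <= (3, 0) -> finishes; pool += (2, 1) = (5, 1)
  P4 needs (0, 1) <= (5, 1) -> finishes; pool += (1, 0) = (6, 1)
  P5 needs (2, 1) <= (6, 1) -> finishes; pool += (0, 2) = (6, 3)
  P7 needs (5, 1) <= (6, 3) -> finishes; pool += (0, 1) = (6, 4)
  P8 needs (4, 2) <= (6, 4) -> finishes; pool += (0, 1) = (6, 5)
  P9 needs (6, 5) <= (6, 5) -> finishes; pool += (0, 1) = (6, 6)
  P6 needs (0, 6) <= (6, 6) -> finishes; pool += (1, 0) = (7, 6)


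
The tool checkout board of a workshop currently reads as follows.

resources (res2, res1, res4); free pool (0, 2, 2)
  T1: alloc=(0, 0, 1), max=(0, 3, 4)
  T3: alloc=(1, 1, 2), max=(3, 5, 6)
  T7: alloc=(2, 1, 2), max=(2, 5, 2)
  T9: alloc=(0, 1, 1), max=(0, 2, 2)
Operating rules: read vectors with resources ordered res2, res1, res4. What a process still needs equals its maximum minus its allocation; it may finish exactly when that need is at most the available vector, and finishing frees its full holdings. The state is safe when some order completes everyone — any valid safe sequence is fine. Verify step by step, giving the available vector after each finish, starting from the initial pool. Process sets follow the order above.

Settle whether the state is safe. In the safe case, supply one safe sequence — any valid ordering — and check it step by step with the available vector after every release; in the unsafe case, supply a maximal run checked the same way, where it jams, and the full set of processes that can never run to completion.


UNSAFE — no complete ordering exists.
Key observation: after T9, T1 complete, (0, 3, 4) is the best the pool ever gets, yet each leftover process wants more res1.
A maximal execution: T9, T1 — then nothing else fits. Verifying each step:
  pool = (0, 2, 2)
  T9: need (0, 1, 1) fits (0, 2, 2); releases (0, 1, 1), pool now (0, 3, 3)
  T1: need (0, 3, 3) fits (0, 3, 3); releases (0, 0, 1), pool now (0, 3, 4)
  blocked: T3 wants (2, 4, 4), pool (0, 3, 4) — not enough res2 and res1
  blocked: T7 wants (0, 4, 0), pool (0, 3, 4) — not enough res1
Never able to finish: T3 and T7.


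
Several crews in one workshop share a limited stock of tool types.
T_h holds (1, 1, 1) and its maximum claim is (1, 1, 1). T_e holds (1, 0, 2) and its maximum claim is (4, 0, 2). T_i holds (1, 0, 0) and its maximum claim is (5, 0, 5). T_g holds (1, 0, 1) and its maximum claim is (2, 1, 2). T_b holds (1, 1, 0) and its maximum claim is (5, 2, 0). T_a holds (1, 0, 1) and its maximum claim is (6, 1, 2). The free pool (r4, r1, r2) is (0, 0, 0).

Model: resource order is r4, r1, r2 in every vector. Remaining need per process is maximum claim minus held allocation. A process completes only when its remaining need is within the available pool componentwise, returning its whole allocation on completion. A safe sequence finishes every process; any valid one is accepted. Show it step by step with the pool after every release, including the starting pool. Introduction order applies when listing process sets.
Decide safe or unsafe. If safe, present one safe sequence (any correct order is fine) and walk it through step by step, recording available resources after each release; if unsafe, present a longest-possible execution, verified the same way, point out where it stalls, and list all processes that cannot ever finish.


UNSAFE — no complete ordering exists.
Key observation: after T_h, T_g complete, (2, 1, 2) is the best the pool ever gets, yet each leftover process wants more r4.
The run T_h, T_g cannot be extended any further. Step-by-step check:
  pool = (0, 0, 0)
  T_h: need (0, 0, 0) fits (0, 0, 0); releases (1, 1, 1), pool now (1, 1, 1)
  T_g: need (1, 1, 1) fits (1, 1, 1); releases (1, 0, 1), pool now (2, 1, 2)
  blocked: T_e wants (3, 0, 0), pool (2, 1, 2) — not enough r4
  blocked: T_i wants (4, 0, 5), pool (2, 1, 2) — not enough r4 and r2
  blocked: T_b wants (4, 1, 0), pool (2, 1, 2) — not enough r4
  blocked: T_a wants (5, 1, 1), pool (2, 1, 2) — not enough r4
Processes that can never finish: T_e, T_i, T_b and T_a.


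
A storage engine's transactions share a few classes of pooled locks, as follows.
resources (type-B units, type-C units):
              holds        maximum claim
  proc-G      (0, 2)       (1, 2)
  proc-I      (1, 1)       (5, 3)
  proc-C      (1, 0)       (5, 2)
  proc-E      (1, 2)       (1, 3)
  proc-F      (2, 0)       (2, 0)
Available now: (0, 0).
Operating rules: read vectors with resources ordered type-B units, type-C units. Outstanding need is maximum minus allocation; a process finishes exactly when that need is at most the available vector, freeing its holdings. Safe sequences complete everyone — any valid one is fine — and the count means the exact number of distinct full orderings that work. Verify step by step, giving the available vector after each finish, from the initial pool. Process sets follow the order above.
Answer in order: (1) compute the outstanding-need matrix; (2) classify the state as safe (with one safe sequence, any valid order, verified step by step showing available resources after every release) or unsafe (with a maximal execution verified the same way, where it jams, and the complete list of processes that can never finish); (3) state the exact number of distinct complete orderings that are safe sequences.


(1) Need matrix, components ordered type-B units, type-C units:
  proc-G: (1, 0)
  proc-I: (4, 2)
  proc-C: (4, 2)
  proc-E: (0, 1)
  proc-F: (0, 0)
(2) UNSAFE.
Key observation: the wall is type-B units: completing proc-F, proc-G, proc-E brings the pool only to (3, 4), and all the rest need more.
The run proc-F, proc-G, proc-E cannot be extended any further. Check, step by step:
  pool = (0, 0)
  run proc-F (needs (0, 0), free (0, 0)); after release of (2, 0) the pool is (2, 0)
  run proc-G (needs (1, 0), free (2, 0)); after release of (0, 2) the pool is (2, 2)
  run proc-E (needs (0, 1), free (2, 2)); after release of (1, 2) the pool is (3, 4)
  proc-I cannot run: need (4, 2) vs free (3, 4) (insufficient type-B units)
  proc-C cannot run: need (4, 2) vs free (3, 4) (insufficient type-B units)
Permanently blocked: proc-I and proc-C.
(3) Precisely 0 of the possible complete orderings are safe sequences.


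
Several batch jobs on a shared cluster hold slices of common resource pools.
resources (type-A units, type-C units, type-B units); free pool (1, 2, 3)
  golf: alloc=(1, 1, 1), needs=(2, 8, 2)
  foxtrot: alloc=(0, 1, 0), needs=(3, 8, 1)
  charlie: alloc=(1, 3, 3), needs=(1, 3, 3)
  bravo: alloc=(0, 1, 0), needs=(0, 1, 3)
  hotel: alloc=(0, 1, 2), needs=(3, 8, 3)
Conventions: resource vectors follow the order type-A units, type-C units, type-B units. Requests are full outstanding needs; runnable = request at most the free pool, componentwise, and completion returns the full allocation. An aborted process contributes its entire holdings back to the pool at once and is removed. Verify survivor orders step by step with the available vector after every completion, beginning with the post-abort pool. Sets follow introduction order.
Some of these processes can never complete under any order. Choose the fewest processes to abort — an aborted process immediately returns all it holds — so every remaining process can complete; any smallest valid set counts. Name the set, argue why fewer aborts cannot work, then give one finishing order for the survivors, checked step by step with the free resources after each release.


The answer: abort golf and foxtrot.
Key observation: hotel could never have finished before the abort; with (1, 2, 1) returned by golf and foxtrot, it fits at step 3.
Minimality, checking each single-abort alternative: golf alone leaves foxtrot blocked (short on type-C units); foxtrot alone leaves golf blocked (short on type-C units); charlie alone leaves golf blocked (short on type-C units); bravo alone leaves golf blocked (short on type-C units); hotel alone leaves golf blocked (short on type-C units).
Survivors finish in the order: bravo, charlie, hotel. Check, step by step (pool after the aborts first):
  pool = (2, 4, 4)
  run bravo (needs (0, 1, 3), free (2, 4, 4)); after release of (0, 1, 0) the pool is (2, 5, 4)
  run charlie (needs (1, 3, 3), free (2, 5, 4)); after release of (1, 3, 3) the pool is (3, 8, 7)
  run hotel (needs (3, 8, 3), free (3, 8, 7)); after release of (0, 1, 2) the pool is (3, 9, 9)


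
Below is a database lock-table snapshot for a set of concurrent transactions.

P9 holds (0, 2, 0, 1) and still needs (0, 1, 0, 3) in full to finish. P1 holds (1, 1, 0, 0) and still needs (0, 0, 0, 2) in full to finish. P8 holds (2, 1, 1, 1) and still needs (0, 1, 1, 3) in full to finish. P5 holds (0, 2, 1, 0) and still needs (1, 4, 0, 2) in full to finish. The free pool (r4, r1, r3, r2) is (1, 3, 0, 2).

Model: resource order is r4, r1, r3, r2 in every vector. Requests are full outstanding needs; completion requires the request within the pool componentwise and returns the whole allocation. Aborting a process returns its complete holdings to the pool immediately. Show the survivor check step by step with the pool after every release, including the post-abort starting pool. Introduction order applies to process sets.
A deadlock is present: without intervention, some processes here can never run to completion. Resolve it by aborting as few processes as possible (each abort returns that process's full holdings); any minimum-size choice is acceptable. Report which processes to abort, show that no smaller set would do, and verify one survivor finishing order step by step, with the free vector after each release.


The answer: abort P8.
Key observation: no ordering could ever have run P9 before the abort of P8; with (2, 1, 1, 1) back in the pool it fits at step 1.
Why nothing smaller works: aborting no one leaves the state deadlocked as given.
One survivor order: P9, P1, P5. Step-by-step check (post-abort pool first):
  pool = (3, 4, 1, 3)
  P9 needs (0, 1, 0, 3) <= (3, 4, 1, 3) -> finishes; pool += (0, 2, 0, 1) = (3, 6, 1, 4)
  P1 needs (0, 0, 0, 2) <= (3, 6, 1, 4) -> finishes; pool += (1, 1, 0, 0) = (4, 7, 1, 4)
  P5 needs (1, 4, 0, 2) <= (4, 7, 1, 4) -> finishes; pool += (0, 2, 1, 0) = (4, 9, 2, 4)


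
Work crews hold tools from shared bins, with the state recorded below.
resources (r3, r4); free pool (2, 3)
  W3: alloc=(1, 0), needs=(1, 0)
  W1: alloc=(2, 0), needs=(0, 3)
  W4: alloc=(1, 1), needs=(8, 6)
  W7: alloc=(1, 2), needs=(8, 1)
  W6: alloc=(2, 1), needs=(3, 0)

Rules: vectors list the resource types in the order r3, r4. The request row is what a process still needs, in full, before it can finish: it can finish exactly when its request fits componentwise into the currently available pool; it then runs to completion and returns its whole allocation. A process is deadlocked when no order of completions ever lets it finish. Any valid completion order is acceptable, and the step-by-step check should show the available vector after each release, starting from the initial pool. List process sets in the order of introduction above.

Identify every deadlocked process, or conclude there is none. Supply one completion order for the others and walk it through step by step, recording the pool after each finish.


Deadlocked: W4 and W7.
Key observation: after W3, W1, W6 complete, (7, 4) is the best the pool ever gets, yet each leftover process wants more r3.
The rest can finish in the order W3, W1, W6. Verifying each step:
  pool = (2, 3)
  run W3 (needs (1, 0), free (2, 3)); after release of (1, 0) the pool is (3, 3)
  run W1 (needs (0, 3), free (3, 3)); after release of (2, 0) the pool is (5, 3)
  run W6 (needs (3, 0), free (5, 3)); after release of (2, 1) the pool is (7, 4)
None of the blocked processes ever fits:
  W4 cannot run: need (8, 6) vs free (7, 4) (insufficient r3 and r4)
  W7 cannot run: need (8, 1) vs free (7, 4) (insufficient r3)


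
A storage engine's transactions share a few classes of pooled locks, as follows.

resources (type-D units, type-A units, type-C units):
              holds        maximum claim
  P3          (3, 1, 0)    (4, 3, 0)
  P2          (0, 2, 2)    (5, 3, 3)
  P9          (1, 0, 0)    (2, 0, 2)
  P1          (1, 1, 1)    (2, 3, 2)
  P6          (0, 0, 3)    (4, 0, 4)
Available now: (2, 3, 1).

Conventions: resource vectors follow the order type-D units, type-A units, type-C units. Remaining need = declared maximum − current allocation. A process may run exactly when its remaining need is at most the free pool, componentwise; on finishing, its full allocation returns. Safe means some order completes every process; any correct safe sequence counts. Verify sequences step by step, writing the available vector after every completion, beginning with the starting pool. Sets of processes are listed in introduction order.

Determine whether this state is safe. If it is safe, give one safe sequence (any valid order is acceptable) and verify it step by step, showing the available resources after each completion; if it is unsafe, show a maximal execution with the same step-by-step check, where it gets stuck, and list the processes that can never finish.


SAFE, for example via the order P3, P6, P1, P9, P2.
Key observation: reading the order forward, P6 is the first process whose need (4, 0, 1) meets the free pool (5, 4, 1) exactly on a resource it requests.
Check, step by step:
  pool = (2, 3, 1)
  P3: need (1, 2, 0) fits (2, 3, 1); releases (3, 1, 0), pool now (5, 4, 1)
  P6: need (4, 0, 1) fits (5, 4, 1); releases (0, 0, 3), pool now (5, 4, 4)
  P1: need (1, 2, 1) fits (5, 4, 4); releases (1, 1, 1), pool now (6, 5, 5)
  P9: need (1, 0, 2) fits (6, 5, 5); releases (1, 0, 0), pool now (7, 5, 5)
  P2: need (5, 1, 1) fits (7, 5, 5); releases (0, 2, 2), pool now (7, 7, 7)


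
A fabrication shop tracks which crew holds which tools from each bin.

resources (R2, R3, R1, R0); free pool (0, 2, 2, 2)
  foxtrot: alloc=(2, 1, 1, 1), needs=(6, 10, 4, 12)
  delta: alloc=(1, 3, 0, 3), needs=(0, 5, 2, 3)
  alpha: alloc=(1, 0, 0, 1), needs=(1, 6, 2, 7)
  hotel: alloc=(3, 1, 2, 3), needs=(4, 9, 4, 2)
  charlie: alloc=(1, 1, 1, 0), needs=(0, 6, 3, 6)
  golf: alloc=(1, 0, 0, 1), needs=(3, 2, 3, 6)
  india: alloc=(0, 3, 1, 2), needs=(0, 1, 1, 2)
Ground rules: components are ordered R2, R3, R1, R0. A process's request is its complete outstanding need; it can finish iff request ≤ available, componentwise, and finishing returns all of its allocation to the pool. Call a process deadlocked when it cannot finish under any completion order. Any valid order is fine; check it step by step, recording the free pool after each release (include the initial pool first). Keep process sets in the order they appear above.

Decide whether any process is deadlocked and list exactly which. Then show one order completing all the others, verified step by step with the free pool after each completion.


Nothing here is deadlocked.
Key observation: india leads a chain of completions in which each release enables another process.
One completion order for the rest: india, delta, charlie, alpha, golf, hotel, foxtrot. Check, step by step:
  pool = (0, 2, 2, 2)
  run india (needs (0, 1, 1, 2), free (0, 2, 2, 2)); after release of (0, 3, 1, 2) the pool is (0, 5, 3, 4)
  run delta (needs (0, 5, 2, 3), free (0, 5, 3, 4)); after release of (1, 3, 0, 3) the pool is (1, 8, 3, 7)
  run charlie (needs (0, 6, 3, 6), free (1, 8, 3, 7)); after release of (1, 1, 1, 0) the pool is (2, 9, 4, 7)
  run alpha (needs (1, 6, 2, 7), free (2, 9, 4, 7)); after release of (1, 0, 0, 1) the pool is (3, 9, 4, 8)
  run golf (needs (3, 2, 3, 6), free (3, 9, 4, 8)); after release of (1, 0, 0, 1) the pool is (4, 9, 4, 9)
  run hotel (needs (4, 9, 4, 2), free (4, 9, 4, 9)); after release of (3, 1, 2, 3) the pool is (7, 10, 6, 12)
  run foxtrot (needs (6, 10, 4, 12), free (7, 10, 6, 12)); after release of (2, 1, 1, 1) the pool is (9, 11, 7, 13)


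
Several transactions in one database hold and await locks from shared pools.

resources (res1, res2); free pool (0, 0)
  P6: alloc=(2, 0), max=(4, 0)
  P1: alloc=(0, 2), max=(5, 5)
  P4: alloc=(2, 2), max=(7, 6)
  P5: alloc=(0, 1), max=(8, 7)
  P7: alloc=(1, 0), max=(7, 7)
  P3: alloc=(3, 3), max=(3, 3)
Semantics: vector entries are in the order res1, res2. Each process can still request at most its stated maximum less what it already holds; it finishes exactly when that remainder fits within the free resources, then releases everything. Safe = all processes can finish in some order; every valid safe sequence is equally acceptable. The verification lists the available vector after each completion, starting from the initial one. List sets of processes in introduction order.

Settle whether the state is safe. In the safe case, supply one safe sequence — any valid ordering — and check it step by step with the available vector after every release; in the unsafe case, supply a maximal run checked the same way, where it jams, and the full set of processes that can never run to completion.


The state is SAFE; one workable sequence: P3, P6, P1, P4, P7, P5.
Key observation: reading the order forward, P1 is the first process whose need (5, 3) meets the free pool (5, 3) exactly on a resource it requests.
Verifying each step:
  pool = (0, 0)
  P3 needs (0, 0) <= (0, 0) -> finishes; pool += (3, 3) = (3, 3)
  P6 needs (2, 0) <= (3, 3) -> finishes; pool += (2, 0) = (5, 3)
  P1 needs (5, 3) <= (5, 3) -> finishes; pool += (0, 2) = (5, 5)
  P4 needs (5, 4) <= (5, 5) -> finishes; pool += (2, 2) = (7, 7)
  P7 needs (6, 7) <= (7, 7) -> finishes; pool += (1, 0) = (8, 7)
  P5 needs (8, 6) <= (8, 7) -> finishes; pool += (0, 1) = (8, 8)


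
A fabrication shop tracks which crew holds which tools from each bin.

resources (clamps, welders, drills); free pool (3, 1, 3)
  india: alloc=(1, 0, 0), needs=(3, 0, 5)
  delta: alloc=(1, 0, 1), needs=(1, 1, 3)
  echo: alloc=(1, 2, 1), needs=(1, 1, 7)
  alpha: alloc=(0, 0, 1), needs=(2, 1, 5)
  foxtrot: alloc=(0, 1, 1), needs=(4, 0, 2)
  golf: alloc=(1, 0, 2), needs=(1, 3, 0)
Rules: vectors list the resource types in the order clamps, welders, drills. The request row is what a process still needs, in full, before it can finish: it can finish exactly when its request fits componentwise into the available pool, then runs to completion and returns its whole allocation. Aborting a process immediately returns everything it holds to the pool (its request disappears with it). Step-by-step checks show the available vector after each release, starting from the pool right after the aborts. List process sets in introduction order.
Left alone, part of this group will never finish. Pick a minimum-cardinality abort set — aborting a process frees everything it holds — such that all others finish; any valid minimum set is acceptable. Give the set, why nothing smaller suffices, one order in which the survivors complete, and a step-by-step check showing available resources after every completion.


The answer: abort golf.
Key observation: echo could never have finished before the abort; with (1, 0, 2) returned by golf, it fits at step 5.
Minimality: the empty abort set fails — the state is deadlocked as it stands.
Survivors finish in the order: foxtrot, delta, india, alpha, echo. Verifying each step (pool after the aborts first):
  pool = (4, 1, 5)
  run foxtrot (needs (4, 0, 2), free (4, 1, 5)); after release of (0, 1, 1) the pool is (4, 2, 6)
  run delta (needs (1, 1, 3), free (4, 2, 6)); after release of (1, 0, 1) the pool is (5, 2, 7)
  run india (needs (3, 0, 5), free (5, 2, 7)); after release of (1, 0, 0) the pool is (6, 2, 7)
  run alpha (needs (2, 1, 5), free (6, 2, 7)); after release of (0, 0, 1) the pool is (6, 2, 8)
  run echo (needs (1, 1, 7), free (6, 2, 8)); after release of (1, 2, 1) the pool is (7, 4, 9)


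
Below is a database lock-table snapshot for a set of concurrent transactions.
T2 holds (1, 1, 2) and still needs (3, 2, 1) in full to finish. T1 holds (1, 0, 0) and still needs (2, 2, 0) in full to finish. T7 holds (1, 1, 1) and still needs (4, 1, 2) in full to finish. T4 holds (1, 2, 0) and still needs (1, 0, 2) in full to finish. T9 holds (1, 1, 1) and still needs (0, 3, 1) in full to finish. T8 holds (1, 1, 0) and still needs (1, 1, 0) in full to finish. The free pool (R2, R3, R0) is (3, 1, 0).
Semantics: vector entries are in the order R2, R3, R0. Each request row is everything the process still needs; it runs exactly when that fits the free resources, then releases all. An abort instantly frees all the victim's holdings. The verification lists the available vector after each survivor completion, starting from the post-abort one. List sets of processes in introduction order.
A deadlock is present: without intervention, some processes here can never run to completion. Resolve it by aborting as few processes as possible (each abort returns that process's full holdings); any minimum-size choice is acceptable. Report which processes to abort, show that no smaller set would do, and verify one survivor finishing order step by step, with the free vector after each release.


Abort T7.
Key observation: no ordering could ever have run T2 before the abort of T7; with (1, 1, 1) back in the pool it fits at step 2.
Why nothing smaller works: aborting no one leaves the state deadlocked as given.
Survivors finish in the order: T1, T2, T4, T8, T9. Step-by-step check (pool after the aborts first):
  pool = (4, 2, 1)
  run T1 (needs (2, 2, 0), free (4, 2, 1)); after release of (1, 0, 0) the pool is (5, 2, 1)
  run T2 (needs (3, 2, 1), free (5, 2, 1)); after release of (1, 1, 2) the pool is (6, 3, 3)
  run T4 (needs (1, 0, 2), free (6, 3, 3)); after release of (1, 2, 0) the pool is (7, 5, 3)
  run T8 (needs (1, 1, 0), free (7, 5, 3)); after release of (1, 1, 0) the pool is (8, 6, 3)
  run T9 (needs (0, 3, 1), free (8, 6, 3)); after release of (1, 1, 1) the pool is (9, 7, 4)


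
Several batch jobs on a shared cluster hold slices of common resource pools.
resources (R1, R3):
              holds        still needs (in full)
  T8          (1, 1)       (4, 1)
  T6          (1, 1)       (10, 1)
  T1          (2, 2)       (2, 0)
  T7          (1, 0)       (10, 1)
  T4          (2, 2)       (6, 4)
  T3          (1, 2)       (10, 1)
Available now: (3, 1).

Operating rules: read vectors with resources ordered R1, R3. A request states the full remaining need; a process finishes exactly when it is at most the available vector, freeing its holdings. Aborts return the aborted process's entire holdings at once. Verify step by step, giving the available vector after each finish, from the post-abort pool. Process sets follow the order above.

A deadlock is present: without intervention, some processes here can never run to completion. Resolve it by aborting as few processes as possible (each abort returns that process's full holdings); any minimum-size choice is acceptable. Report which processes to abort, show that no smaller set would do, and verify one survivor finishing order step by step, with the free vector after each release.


The answer: abort T6 and T3.
Key observation: no ordering could ever have run T7 before the abort of T6 and T3; with (2, 3) back in the pool it fits at step 4.
Minimality, checking each single-abort alternative: T8 alone leaves T6 blocked (short on R1); T6 alone leaves T7 blocked (short on R1); T1 alone leaves T6 blocked (short on R1); T7 alone leaves T6 blocked (short on R1); T4 alone leaves T6 blocked (short on R1); T3 alone leaves T6 blocked (short on R1).
Survivors finish in the order: T8, T4, T1, T7. Step-by-step check (pool after the aborts first):
  pool = (5, 4)
  run T8 (needs (4, 1), free (5, 4)); after release of (1, 1) the pool is (6, 5)
  run T4 (needs (6, 4), free (6, 5)); after release of (2, 2) the pool is (8, 7)
  run T1 (needs (2, 0), free (8, 7)); after release of (2, 2) the pool is (10, 9)
  run T7 (needs (10, 1), free (10, 9)); after release of (1, 0) the pool is (11, 9)


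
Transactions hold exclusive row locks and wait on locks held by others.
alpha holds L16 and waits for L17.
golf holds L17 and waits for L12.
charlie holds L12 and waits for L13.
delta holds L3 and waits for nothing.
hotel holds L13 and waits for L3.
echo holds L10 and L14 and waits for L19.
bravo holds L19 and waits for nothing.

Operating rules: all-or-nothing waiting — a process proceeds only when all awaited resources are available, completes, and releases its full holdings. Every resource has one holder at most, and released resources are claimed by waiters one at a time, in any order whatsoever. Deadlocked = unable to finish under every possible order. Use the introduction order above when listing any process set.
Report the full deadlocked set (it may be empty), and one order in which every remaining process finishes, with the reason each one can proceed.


No process is deadlocked.
Key observation: every chain of waits terminates; starting from the processes that wait on nothing, all the rest unlock in turn.
One completion order for the rest: delta, bravo, hotel, charlie, echo, golf, alpha.
Verifying each step:
  delta waits on nothing -> runs at once and releases L3
  bravo waits on nothing -> runs at once and releases L19
  hotel: everything it awaited (L3) is free; runs, freeing L13
  charlie: everything it awaited (L13) is free; runs, freeing L12
  echo: everything it awaited (L19) is free; runs, freeing L10 and L14
  golf: everything it awaited (L12) is free; runs, freeing L17
  alpha: everything it awaited (L17) is free; runs, freeing L16


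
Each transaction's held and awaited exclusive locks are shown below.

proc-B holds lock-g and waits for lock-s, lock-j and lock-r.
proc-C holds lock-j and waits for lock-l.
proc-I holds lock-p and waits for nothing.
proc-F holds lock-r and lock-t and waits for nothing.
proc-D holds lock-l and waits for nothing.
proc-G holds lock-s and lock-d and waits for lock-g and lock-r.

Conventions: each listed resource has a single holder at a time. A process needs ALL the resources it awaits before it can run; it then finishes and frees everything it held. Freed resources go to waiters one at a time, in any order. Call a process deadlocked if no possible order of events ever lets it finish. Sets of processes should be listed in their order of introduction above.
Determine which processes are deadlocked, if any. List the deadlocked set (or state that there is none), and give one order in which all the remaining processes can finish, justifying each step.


Deadlocked: proc-B and proc-G.
Key observation: the loop proc-B -> proc-G -> proc-B blocks itself forever; no other process is dragged down with it.
One completion order for the rest: proc-D, proc-F, proc-I, proc-C.
Check, step by step:
  proc-D waits on nothing -> runs at once and releases lock-l
  proc-F waits on nothing -> runs at once and releases lock-r and lock-t
  proc-I waits on nothing -> runs at once and releases lock-p
  proc-C waits on lock-l — all released -> runs and releases lock-j


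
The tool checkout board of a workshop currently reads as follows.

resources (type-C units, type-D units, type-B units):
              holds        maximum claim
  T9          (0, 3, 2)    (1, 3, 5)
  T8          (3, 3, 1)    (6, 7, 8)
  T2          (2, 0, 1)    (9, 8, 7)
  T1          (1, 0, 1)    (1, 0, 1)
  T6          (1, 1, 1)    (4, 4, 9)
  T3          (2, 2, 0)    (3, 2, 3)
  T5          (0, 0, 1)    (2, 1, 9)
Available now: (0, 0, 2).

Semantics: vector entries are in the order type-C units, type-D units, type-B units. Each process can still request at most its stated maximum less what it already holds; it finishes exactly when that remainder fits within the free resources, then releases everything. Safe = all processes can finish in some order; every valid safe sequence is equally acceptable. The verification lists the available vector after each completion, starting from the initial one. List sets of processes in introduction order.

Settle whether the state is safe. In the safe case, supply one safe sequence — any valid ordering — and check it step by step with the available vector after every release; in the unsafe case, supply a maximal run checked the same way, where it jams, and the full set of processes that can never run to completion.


UNSAFE — no complete ordering exists.
Key observation: type-B units is the bottleneck — with T1, T3, T9 done the pool holds (3, 5, 5), short of every remaining need.
Going as far as possible: T1, T3, T9; after that, nothing fits. Step-by-step check:
  pool = (0, 0, 2)
  T1: need (0, 0, 0) fits (0, 0, 2); releases (1, 0, 1), pool now (1, 0, 3)
  T3: need (1, 0, 3) fits (1, 0, 3); releases (2, 2, 0), pool now (3, 2, 3)
  T9: need (1, 0, 3) fits (3, 2, 3); releases (0, 3, 2), pool now (3, 5, 5)
  T8 cannot run: need (3, 4, 7) vs free (3, 5, 5) (insufficient type-B units)
  T2 cannot run: need (7, 8, 6) vs free (3, 5, 5) (insufficient type-C units, type-D units and type-B units)
  T6 cannot run: need (3, 3, 8) vs free (3, 5, 5) (insufficient type-B units)
  T5 cannot run: need (2, 1, 8) vs free (3, 5, 5) (insufficient type-B units)
Permanently blocked: T8, T2, T6 and T5.


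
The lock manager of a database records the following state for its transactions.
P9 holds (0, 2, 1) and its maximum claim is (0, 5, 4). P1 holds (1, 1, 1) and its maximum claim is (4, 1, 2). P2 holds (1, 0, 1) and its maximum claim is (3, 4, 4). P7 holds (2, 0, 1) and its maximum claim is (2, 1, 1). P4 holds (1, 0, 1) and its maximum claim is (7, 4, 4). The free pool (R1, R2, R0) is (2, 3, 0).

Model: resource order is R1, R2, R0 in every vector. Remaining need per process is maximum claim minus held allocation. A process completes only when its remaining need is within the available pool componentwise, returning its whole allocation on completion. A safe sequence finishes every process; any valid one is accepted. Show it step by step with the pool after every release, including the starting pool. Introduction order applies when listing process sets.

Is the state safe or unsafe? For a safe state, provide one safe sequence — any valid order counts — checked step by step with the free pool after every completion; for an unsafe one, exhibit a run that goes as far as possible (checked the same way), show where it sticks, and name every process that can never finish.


The state is UNSAFE.
Key observation: R0 is the bottleneck — with P7, P1 done the pool holds (5, 4, 2), short of every remaining need.
Going as far as possible: P7, P1; after that, nothing fits. Step-by-step check:
  pool = (2, 3, 0)
  P7 needs (0, 1, 0) <= (2, 3, 0) -> finishes; pool += (2, 0, 1) = (4, 3, 1)
  P1 needs (3, 0, 1) <= (4, 3, 1) -> finishes; pool += (1, 1, 1) = (5, 4, 2)
  blocked: P9 wants (0, 3, 3), pool (5, 4, 2) — not enough R0
  blocked: P2 wants (2, 4, 3), pool (5, 4, 2) — not enough R0
  blocked: P4 wants (6, 4, 3), pool (5, 4, 2) — not enough R1 and R0
Never able to finish: P9, P2 and P4.
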